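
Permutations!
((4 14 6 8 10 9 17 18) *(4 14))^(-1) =[0, 1, 2, 3, 4, 5, 14, 7, 6, 10, 8, 11, 12, 13, 18, 15, 16, 9, 17] =(6 14 18 17 9 10 8)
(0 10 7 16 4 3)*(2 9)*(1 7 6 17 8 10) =(0 1 7 16 4 3)(2 9)(6 17 8 10) =[1, 7, 9, 0, 3, 5, 17, 16, 10, 2, 6, 11, 12, 13, 14, 15, 4, 8]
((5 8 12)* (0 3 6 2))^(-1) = (0 2 6 3)(5 12 8) = [2, 1, 6, 0, 4, 12, 3, 7, 5, 9, 10, 11, 8]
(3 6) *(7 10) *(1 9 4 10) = [0, 9, 2, 6, 10, 5, 3, 1, 8, 4, 7] = (1 9 4 10 7)(3 6)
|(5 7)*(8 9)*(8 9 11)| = |(5 7)(8 11)| = 2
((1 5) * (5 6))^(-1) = (1 5 6) = [0, 5, 2, 3, 4, 6, 1]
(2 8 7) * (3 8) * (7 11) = (2 3 8 11 7) = [0, 1, 3, 8, 4, 5, 6, 2, 11, 9, 10, 7]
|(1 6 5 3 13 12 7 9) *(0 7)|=|(0 7 9 1 6 5 3 13 12)|=9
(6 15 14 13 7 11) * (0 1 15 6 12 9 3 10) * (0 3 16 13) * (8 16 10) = (0 1 15 14)(3 8 16 13 7 11 12 9 10) = [1, 15, 2, 8, 4, 5, 6, 11, 16, 10, 3, 12, 9, 7, 0, 14, 13]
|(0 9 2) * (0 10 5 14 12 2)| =|(0 9)(2 10 5 14 12)| =10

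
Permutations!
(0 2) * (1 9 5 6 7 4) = (0 2)(1 9 5 6 7 4) = [2, 9, 0, 3, 1, 6, 7, 4, 8, 5]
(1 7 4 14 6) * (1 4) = (1 7)(4 14 6) = [0, 7, 2, 3, 14, 5, 4, 1, 8, 9, 10, 11, 12, 13, 6]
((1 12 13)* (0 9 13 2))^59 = (0 2 12 1 13 9) = [2, 13, 12, 3, 4, 5, 6, 7, 8, 0, 10, 11, 1, 9]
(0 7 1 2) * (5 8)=(0 7 1 2)(5 8)=[7, 2, 0, 3, 4, 8, 6, 1, 5]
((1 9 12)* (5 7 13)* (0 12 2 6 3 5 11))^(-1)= (0 11 13 7 5 3 6 2 9 1 12)= [11, 12, 9, 6, 4, 3, 2, 5, 8, 1, 10, 13, 0, 7]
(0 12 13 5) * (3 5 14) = (0 12 13 14 3 5) = [12, 1, 2, 5, 4, 0, 6, 7, 8, 9, 10, 11, 13, 14, 3]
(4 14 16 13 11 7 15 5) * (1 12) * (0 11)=(0 11 7 15 5 4 14 16 13)(1 12)=[11, 12, 2, 3, 14, 4, 6, 15, 8, 9, 10, 7, 1, 0, 16, 5, 13]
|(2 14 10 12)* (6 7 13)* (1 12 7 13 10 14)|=|(14)(1 12 2)(6 13)(7 10)|=6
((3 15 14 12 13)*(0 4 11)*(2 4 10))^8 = [4, 1, 0, 12, 10, 5, 6, 7, 8, 9, 11, 2, 15, 14, 3, 13] = (0 4 10 11 2)(3 12 15 13 14)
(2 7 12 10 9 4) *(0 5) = (0 5)(2 7 12 10 9 4) = [5, 1, 7, 3, 2, 0, 6, 12, 8, 4, 9, 11, 10]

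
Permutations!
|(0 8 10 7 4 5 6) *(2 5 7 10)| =10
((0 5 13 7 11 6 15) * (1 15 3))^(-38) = [1, 6, 2, 11, 4, 15, 7, 5, 8, 9, 10, 13, 12, 0, 14, 3] = (0 1 6 7 5 15 3 11 13)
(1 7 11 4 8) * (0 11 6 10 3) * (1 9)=(0 11 4 8 9 1 7 6 10 3)=[11, 7, 2, 0, 8, 5, 10, 6, 9, 1, 3, 4]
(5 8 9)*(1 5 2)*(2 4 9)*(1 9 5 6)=(1 6)(2 9 4 5 8)=[0, 6, 9, 3, 5, 8, 1, 7, 2, 4]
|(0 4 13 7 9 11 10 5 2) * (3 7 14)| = |(0 4 13 14 3 7 9 11 10 5 2)| = 11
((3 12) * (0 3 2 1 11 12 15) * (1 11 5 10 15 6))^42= (15)= [0, 1, 2, 3, 4, 5, 6, 7, 8, 9, 10, 11, 12, 13, 14, 15]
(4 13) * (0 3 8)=(0 3 8)(4 13)=[3, 1, 2, 8, 13, 5, 6, 7, 0, 9, 10, 11, 12, 4]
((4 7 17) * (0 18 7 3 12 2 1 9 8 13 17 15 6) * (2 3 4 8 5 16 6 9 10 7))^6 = (0 15 18 9 2 5 1 16 10 6 7) = [15, 16, 5, 3, 4, 1, 7, 0, 8, 2, 6, 11, 12, 13, 14, 18, 10, 17, 9]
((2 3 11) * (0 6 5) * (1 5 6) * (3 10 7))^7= (0 1 5)(2 7 11 10 3)= [1, 5, 7, 2, 4, 0, 6, 11, 8, 9, 3, 10]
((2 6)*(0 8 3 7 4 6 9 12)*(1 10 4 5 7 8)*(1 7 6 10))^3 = (0 6 12 5 9 7 2)(3 8)(4 10) = [6, 1, 0, 8, 10, 9, 12, 2, 3, 7, 4, 11, 5]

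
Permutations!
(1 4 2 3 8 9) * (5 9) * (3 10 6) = (1 4 2 10 6 3 8 5 9) = [0, 4, 10, 8, 2, 9, 3, 7, 5, 1, 6]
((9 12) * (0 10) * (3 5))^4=(12)=[0, 1, 2, 3, 4, 5, 6, 7, 8, 9, 10, 11, 12]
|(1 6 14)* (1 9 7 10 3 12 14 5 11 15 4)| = |(1 6 5 11 15 4)(3 12 14 9 7 10)| = 6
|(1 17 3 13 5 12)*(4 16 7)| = |(1 17 3 13 5 12)(4 16 7)| = 6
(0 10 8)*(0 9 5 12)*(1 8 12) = (0 10 12)(1 8 9 5) = [10, 8, 2, 3, 4, 1, 6, 7, 9, 5, 12, 11, 0]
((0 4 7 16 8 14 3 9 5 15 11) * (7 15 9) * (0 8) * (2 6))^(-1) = (0 16 7 3 14 8 11 15 4)(2 6)(5 9) = [16, 1, 6, 14, 0, 9, 2, 3, 11, 5, 10, 15, 12, 13, 8, 4, 7]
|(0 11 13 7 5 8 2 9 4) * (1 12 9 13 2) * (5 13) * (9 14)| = 10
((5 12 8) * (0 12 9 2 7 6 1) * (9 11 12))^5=[1, 6, 9, 3, 4, 11, 7, 2, 5, 0, 10, 12, 8]=(0 1 6 7 2 9)(5 11 12 8)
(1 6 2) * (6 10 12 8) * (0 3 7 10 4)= (0 3 7 10 12 8 6 2 1 4)= [3, 4, 1, 7, 0, 5, 2, 10, 6, 9, 12, 11, 8]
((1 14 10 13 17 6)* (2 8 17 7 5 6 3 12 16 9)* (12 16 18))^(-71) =(1 6 5 7 13 10 14)(2 8 17 3 16 9)(12 18) =[0, 6, 8, 16, 4, 7, 5, 13, 17, 2, 14, 11, 18, 10, 1, 15, 9, 3, 12]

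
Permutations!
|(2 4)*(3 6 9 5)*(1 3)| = |(1 3 6 9 5)(2 4)| = 10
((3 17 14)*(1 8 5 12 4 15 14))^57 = (1 12 14)(3 8 4)(5 15 17) = [0, 12, 2, 8, 3, 15, 6, 7, 4, 9, 10, 11, 14, 13, 1, 17, 16, 5]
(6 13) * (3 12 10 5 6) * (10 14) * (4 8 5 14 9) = (3 12 9 4 8 5 6 13)(10 14) = [0, 1, 2, 12, 8, 6, 13, 7, 5, 4, 14, 11, 9, 3, 10]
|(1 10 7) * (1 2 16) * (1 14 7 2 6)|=|(1 10 2 16 14 7 6)|=7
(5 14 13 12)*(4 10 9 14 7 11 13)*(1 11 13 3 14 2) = (1 11 3 14 4 10 9 2)(5 7 13 12) = [0, 11, 1, 14, 10, 7, 6, 13, 8, 2, 9, 3, 5, 12, 4]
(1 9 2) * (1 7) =[0, 9, 7, 3, 4, 5, 6, 1, 8, 2] =(1 9 2 7)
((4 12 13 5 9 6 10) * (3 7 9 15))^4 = (3 10 5 9 12)(4 15 6 13 7) = [0, 1, 2, 10, 15, 9, 13, 4, 8, 12, 5, 11, 3, 7, 14, 6]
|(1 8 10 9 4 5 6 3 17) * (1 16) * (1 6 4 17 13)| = 18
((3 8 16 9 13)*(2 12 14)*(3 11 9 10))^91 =[0, 1, 12, 10, 4, 5, 6, 7, 3, 13, 16, 9, 14, 11, 2, 15, 8] =(2 12 14)(3 10 16 8)(9 13 11)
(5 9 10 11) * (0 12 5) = (0 12 5 9 10 11) = [12, 1, 2, 3, 4, 9, 6, 7, 8, 10, 11, 0, 5]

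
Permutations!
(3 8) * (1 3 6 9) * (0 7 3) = (0 7 3 8 6 9 1) = [7, 0, 2, 8, 4, 5, 9, 3, 6, 1]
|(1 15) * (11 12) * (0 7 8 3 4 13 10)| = 14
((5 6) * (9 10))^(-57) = (5 6)(9 10) = [0, 1, 2, 3, 4, 6, 5, 7, 8, 10, 9]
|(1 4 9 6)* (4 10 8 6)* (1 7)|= |(1 10 8 6 7)(4 9)|= 10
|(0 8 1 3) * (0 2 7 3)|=|(0 8 1)(2 7 3)|=3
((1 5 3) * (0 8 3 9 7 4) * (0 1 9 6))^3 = (0 9 1)(3 4 6)(5 8 7) = [9, 0, 2, 4, 6, 8, 3, 5, 7, 1]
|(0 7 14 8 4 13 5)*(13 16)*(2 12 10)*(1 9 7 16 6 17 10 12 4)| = |(0 16 13 5)(1 9 7 14 8)(2 4 6 17 10)| = 20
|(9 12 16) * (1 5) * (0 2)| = 6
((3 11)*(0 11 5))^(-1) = (0 5 3 11) = [5, 1, 2, 11, 4, 3, 6, 7, 8, 9, 10, 0]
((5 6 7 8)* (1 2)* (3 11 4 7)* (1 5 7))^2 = (1 5 3 4 2 6 11) = [0, 5, 6, 4, 2, 3, 11, 7, 8, 9, 10, 1]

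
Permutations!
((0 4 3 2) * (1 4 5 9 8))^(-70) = [9, 3, 5, 0, 2, 8, 6, 7, 4, 1] = (0 9 1 3)(2 5 8 4)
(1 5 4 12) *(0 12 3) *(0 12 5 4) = [5, 4, 2, 12, 3, 0, 6, 7, 8, 9, 10, 11, 1] = (0 5)(1 4 3 12)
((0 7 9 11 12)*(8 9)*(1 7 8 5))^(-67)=[11, 5, 2, 3, 4, 7, 6, 1, 12, 0, 10, 8, 9]=(0 11 8 12 9)(1 5 7)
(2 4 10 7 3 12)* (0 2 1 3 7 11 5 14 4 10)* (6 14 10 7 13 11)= (0 2 7 13 11 5 10 6 14 4)(1 3 12)= [2, 3, 7, 12, 0, 10, 14, 13, 8, 9, 6, 5, 1, 11, 4]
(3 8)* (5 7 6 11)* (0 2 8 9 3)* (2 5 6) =(0 5 7 2 8)(3 9)(6 11) =[5, 1, 8, 9, 4, 7, 11, 2, 0, 3, 10, 6]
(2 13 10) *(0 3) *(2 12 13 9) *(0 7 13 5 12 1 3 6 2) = [6, 3, 9, 7, 4, 12, 2, 13, 8, 0, 1, 11, 5, 10] = (0 6 2 9)(1 3 7 13 10)(5 12)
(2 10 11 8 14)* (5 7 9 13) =(2 10 11 8 14)(5 7 9 13) =[0, 1, 10, 3, 4, 7, 6, 9, 14, 13, 11, 8, 12, 5, 2]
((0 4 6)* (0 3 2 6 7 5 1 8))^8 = (0 7 1)(2 3 6)(4 5 8) = [7, 0, 3, 6, 5, 8, 2, 1, 4]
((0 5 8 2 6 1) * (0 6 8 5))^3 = (1 6)(2 8) = [0, 6, 8, 3, 4, 5, 1, 7, 2]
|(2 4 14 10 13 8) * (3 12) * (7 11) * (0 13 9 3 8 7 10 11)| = 9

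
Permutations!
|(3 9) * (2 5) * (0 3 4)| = 4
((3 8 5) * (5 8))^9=(8)(3 5)=[0, 1, 2, 5, 4, 3, 6, 7, 8]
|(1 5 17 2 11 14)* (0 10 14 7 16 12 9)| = 12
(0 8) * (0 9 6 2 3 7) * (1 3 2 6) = [8, 3, 2, 7, 4, 5, 6, 0, 9, 1] = (0 8 9 1 3 7)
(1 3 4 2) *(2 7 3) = (1 2)(3 4 7) = [0, 2, 1, 4, 7, 5, 6, 3]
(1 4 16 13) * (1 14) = (1 4 16 13 14) = [0, 4, 2, 3, 16, 5, 6, 7, 8, 9, 10, 11, 12, 14, 1, 15, 13]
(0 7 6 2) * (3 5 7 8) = (0 8 3 5 7 6 2) = [8, 1, 0, 5, 4, 7, 2, 6, 3]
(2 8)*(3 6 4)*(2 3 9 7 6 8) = [0, 1, 2, 8, 9, 5, 4, 6, 3, 7] = (3 8)(4 9 7 6)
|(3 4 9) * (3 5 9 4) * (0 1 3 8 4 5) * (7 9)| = |(0 1 3 8 4 5 7 9)| = 8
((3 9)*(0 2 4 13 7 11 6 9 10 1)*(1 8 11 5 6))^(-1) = (0 1 11 8 10 3 9 6 5 7 13 4 2) = [1, 11, 0, 9, 2, 7, 5, 13, 10, 6, 3, 8, 12, 4]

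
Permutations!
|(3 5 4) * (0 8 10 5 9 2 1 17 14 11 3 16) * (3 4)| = |(0 8 10 5 3 9 2 1 17 14 11 4 16)| = 13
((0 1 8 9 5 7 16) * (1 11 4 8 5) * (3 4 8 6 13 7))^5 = (0 5 7 9 6 11 3 16 1 13 8 4) = [5, 13, 2, 16, 0, 7, 11, 9, 4, 6, 10, 3, 12, 8, 14, 15, 1]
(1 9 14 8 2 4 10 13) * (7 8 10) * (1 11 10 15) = (1 9 14 15)(2 4 7 8)(10 13 11) = [0, 9, 4, 3, 7, 5, 6, 8, 2, 14, 13, 10, 12, 11, 15, 1]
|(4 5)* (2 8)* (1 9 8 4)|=|(1 9 8 2 4 5)|=6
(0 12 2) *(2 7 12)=(0 2)(7 12)=[2, 1, 0, 3, 4, 5, 6, 12, 8, 9, 10, 11, 7]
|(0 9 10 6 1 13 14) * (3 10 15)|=|(0 9 15 3 10 6 1 13 14)|=9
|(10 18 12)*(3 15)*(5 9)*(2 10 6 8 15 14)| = 18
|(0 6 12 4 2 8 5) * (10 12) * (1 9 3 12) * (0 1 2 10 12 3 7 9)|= |(0 6 12 4 10 2 8 5 1)(7 9)|= 18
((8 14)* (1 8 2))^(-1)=(1 2 14 8)=[0, 2, 14, 3, 4, 5, 6, 7, 1, 9, 10, 11, 12, 13, 8]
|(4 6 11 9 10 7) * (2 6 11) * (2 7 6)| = |(4 11 9 10 6 7)| = 6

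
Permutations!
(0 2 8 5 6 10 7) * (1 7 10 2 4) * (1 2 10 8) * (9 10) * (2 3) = [4, 7, 1, 2, 3, 6, 9, 0, 5, 10, 8] = (0 4 3 2 1 7)(5 6 9 10 8)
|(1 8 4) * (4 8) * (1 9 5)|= 4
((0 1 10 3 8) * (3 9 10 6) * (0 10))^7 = (10) = [0, 1, 2, 3, 4, 5, 6, 7, 8, 9, 10]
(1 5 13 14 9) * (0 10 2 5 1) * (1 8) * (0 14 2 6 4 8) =(0 10 6 4 8 1)(2 5 13)(9 14) =[10, 0, 5, 3, 8, 13, 4, 7, 1, 14, 6, 11, 12, 2, 9]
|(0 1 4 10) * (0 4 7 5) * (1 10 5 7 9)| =4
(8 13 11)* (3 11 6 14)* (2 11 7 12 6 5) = (2 11 8 13 5)(3 7 12 6 14) = [0, 1, 11, 7, 4, 2, 14, 12, 13, 9, 10, 8, 6, 5, 3]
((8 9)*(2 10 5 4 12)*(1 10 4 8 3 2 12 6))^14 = (12)(1 3 10 2 5 4 8 6 9) = [0, 3, 5, 10, 8, 4, 9, 7, 6, 1, 2, 11, 12]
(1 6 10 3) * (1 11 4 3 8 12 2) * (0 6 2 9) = (0 6 10 8 12 9)(1 2)(3 11 4) = [6, 2, 1, 11, 3, 5, 10, 7, 12, 0, 8, 4, 9]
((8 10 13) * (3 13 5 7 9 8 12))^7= (3 13 12)(5 9 10 7 8)= [0, 1, 2, 13, 4, 9, 6, 8, 5, 10, 7, 11, 3, 12]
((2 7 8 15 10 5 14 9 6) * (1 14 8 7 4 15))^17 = [0, 10, 14, 3, 9, 4, 1, 7, 15, 8, 2, 11, 12, 13, 5, 6] = (1 10 2 14 5 4 9 8 15 6)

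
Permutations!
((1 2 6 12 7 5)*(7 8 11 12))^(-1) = (1 5 7 6 2)(8 12 11) = [0, 5, 1, 3, 4, 7, 2, 6, 12, 9, 10, 8, 11]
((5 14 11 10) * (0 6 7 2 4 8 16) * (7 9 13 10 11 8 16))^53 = (0 5 4 13 7 6 14 16 10 2 9 8) = [5, 1, 9, 3, 13, 4, 14, 6, 0, 8, 2, 11, 12, 7, 16, 15, 10]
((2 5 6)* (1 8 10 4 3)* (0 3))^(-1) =(0 4 10 8 1 3)(2 6 5) =[4, 3, 6, 0, 10, 2, 5, 7, 1, 9, 8]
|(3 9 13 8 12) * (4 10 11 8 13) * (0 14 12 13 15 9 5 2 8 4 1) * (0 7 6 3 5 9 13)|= |(0 14 12 5 2 8)(1 7 6 3 9)(4 10 11)(13 15)|= 30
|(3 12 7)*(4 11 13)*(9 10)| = |(3 12 7)(4 11 13)(9 10)| = 6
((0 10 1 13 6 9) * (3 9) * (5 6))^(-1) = (0 9 3 6 5 13 1 10) = [9, 10, 2, 6, 4, 13, 5, 7, 8, 3, 0, 11, 12, 1]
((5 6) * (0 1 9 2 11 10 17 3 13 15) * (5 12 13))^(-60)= (0 10 12 9 3 15 11 6 1 17 13 2 5)= [10, 17, 5, 15, 4, 0, 1, 7, 8, 3, 12, 6, 9, 2, 14, 11, 16, 13]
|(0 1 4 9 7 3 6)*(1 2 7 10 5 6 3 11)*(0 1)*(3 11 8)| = 6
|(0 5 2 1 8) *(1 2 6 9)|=|(0 5 6 9 1 8)|=6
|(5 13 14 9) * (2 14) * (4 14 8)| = |(2 8 4 14 9 5 13)| = 7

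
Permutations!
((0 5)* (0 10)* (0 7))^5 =(0 5 10 7) =[5, 1, 2, 3, 4, 10, 6, 0, 8, 9, 7]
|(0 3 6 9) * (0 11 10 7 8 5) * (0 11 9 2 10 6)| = 14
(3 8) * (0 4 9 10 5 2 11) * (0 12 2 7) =[4, 1, 11, 8, 9, 7, 6, 0, 3, 10, 5, 12, 2] =(0 4 9 10 5 7)(2 11 12)(3 8)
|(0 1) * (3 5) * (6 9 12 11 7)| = |(0 1)(3 5)(6 9 12 11 7)| = 10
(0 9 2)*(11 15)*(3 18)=(0 9 2)(3 18)(11 15)=[9, 1, 0, 18, 4, 5, 6, 7, 8, 2, 10, 15, 12, 13, 14, 11, 16, 17, 3]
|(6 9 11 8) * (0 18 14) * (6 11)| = 6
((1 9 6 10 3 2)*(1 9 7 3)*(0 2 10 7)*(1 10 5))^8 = (10) = [0, 1, 2, 3, 4, 5, 6, 7, 8, 9, 10]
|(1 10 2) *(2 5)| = |(1 10 5 2)| = 4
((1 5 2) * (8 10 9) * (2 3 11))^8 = (1 11 5 2 3)(8 9 10) = [0, 11, 3, 1, 4, 2, 6, 7, 9, 10, 8, 5]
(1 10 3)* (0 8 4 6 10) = (0 8 4 6 10 3 1) = [8, 0, 2, 1, 6, 5, 10, 7, 4, 9, 3]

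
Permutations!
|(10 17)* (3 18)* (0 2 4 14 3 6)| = 14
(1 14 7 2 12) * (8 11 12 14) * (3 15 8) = (1 3 15 8 11 12)(2 14 7) = [0, 3, 14, 15, 4, 5, 6, 2, 11, 9, 10, 12, 1, 13, 7, 8]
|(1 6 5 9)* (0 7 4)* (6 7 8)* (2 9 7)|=|(0 8 6 5 7 4)(1 2 9)|=6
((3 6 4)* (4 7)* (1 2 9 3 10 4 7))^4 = [0, 6, 1, 9, 4, 5, 3, 7, 8, 2, 10] = (10)(1 6 3 9 2)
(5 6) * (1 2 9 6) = (1 2 9 6 5) = [0, 2, 9, 3, 4, 1, 5, 7, 8, 6]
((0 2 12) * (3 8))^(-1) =(0 12 2)(3 8) =[12, 1, 0, 8, 4, 5, 6, 7, 3, 9, 10, 11, 2]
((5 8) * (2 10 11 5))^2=(2 11 8 10 5)=[0, 1, 11, 3, 4, 2, 6, 7, 10, 9, 5, 8]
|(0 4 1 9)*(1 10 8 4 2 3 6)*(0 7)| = 21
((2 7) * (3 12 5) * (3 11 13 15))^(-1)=(2 7)(3 15 13 11 5 12)=[0, 1, 7, 15, 4, 12, 6, 2, 8, 9, 10, 5, 3, 11, 14, 13]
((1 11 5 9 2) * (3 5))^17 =(1 2 9 5 3 11) =[0, 2, 9, 11, 4, 3, 6, 7, 8, 5, 10, 1]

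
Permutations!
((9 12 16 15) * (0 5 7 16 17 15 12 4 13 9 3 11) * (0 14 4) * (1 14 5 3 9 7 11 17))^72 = (0 17 9 3 15)(1 4 7 12 14 13 16) = [17, 4, 2, 15, 7, 5, 6, 12, 8, 3, 10, 11, 14, 16, 13, 0, 1, 9]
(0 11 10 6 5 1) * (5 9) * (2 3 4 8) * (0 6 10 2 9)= [11, 6, 3, 4, 8, 1, 0, 7, 9, 5, 10, 2]= (0 11 2 3 4 8 9 5 1 6)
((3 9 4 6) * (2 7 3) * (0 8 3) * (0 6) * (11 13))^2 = (13)(0 3 4 8 9)(2 6 7) = [3, 1, 6, 4, 8, 5, 7, 2, 9, 0, 10, 11, 12, 13]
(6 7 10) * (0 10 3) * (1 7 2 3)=[10, 7, 3, 0, 4, 5, 2, 1, 8, 9, 6]=(0 10 6 2 3)(1 7)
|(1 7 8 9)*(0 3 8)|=|(0 3 8 9 1 7)|=6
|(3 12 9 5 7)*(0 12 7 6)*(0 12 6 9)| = |(0 6 12)(3 7)(5 9)| = 6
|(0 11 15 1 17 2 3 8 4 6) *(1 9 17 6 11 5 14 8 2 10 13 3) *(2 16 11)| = 8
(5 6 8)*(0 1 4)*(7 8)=(0 1 4)(5 6 7 8)=[1, 4, 2, 3, 0, 6, 7, 8, 5]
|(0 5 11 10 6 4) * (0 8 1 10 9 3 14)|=30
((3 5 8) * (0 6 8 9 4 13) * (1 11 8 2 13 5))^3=(0 13 2 6)(1 3 8 11)=[13, 3, 6, 8, 4, 5, 0, 7, 11, 9, 10, 1, 12, 2]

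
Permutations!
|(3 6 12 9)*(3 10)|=|(3 6 12 9 10)|=5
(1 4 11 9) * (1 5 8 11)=[0, 4, 2, 3, 1, 8, 6, 7, 11, 5, 10, 9]=(1 4)(5 8 11 9)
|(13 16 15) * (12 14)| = 6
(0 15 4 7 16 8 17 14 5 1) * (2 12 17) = (0 15 4 7 16 8 2 12 17 14 5 1) = [15, 0, 12, 3, 7, 1, 6, 16, 2, 9, 10, 11, 17, 13, 5, 4, 8, 14]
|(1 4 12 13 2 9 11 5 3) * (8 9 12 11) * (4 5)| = |(1 5 3)(2 12 13)(4 11)(8 9)| = 6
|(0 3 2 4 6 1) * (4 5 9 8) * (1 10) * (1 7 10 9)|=20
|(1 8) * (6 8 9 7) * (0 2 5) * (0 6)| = |(0 2 5 6 8 1 9 7)| = 8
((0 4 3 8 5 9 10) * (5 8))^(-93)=(0 5)(3 10)(4 9)=[5, 1, 2, 10, 9, 0, 6, 7, 8, 4, 3]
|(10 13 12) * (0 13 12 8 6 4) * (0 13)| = 4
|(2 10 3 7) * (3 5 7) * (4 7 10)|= 6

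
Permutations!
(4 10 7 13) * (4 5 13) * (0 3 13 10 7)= (0 3 13 5 10)(4 7)= [3, 1, 2, 13, 7, 10, 6, 4, 8, 9, 0, 11, 12, 5]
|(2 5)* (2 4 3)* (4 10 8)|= 6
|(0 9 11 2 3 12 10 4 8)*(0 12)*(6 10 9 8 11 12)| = 8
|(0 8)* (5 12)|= |(0 8)(5 12)|= 2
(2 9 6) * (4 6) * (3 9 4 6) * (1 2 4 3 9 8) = [0, 2, 3, 8, 9, 5, 4, 7, 1, 6] = (1 2 3 8)(4 9 6)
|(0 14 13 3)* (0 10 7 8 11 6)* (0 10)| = 20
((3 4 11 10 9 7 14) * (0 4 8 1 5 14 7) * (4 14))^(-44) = (0 4 3 10 1)(5 14 11 8 9) = [4, 0, 2, 10, 3, 14, 6, 7, 9, 5, 1, 8, 12, 13, 11]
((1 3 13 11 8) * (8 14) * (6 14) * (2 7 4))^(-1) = (1 8 14 6 11 13 3)(2 4 7) = [0, 8, 4, 1, 7, 5, 11, 2, 14, 9, 10, 13, 12, 3, 6]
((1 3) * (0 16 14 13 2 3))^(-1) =(0 1 3 2 13 14 16) =[1, 3, 13, 2, 4, 5, 6, 7, 8, 9, 10, 11, 12, 14, 16, 15, 0]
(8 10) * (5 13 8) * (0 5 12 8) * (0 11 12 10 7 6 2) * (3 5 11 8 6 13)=(0 11 12 6 2)(3 5)(7 13 8)=[11, 1, 0, 5, 4, 3, 2, 13, 7, 9, 10, 12, 6, 8]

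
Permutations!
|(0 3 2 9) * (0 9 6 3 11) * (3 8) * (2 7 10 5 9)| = 8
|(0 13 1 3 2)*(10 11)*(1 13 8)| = 10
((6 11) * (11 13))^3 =(13) =[0, 1, 2, 3, 4, 5, 6, 7, 8, 9, 10, 11, 12, 13]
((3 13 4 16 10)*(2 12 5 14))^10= (16)(2 5)(12 14)= [0, 1, 5, 3, 4, 2, 6, 7, 8, 9, 10, 11, 14, 13, 12, 15, 16]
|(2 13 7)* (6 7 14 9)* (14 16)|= |(2 13 16 14 9 6 7)|= 7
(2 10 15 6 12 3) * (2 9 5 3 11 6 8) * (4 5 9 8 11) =[0, 1, 10, 8, 5, 3, 12, 7, 2, 9, 15, 6, 4, 13, 14, 11] =(2 10 15 11 6 12 4 5 3 8)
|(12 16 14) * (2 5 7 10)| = |(2 5 7 10)(12 16 14)| = 12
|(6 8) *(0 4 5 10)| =|(0 4 5 10)(6 8)| =4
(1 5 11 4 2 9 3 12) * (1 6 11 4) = (1 5 4 2 9 3 12 6 11) = [0, 5, 9, 12, 2, 4, 11, 7, 8, 3, 10, 1, 6]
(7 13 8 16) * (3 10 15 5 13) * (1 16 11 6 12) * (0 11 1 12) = (0 11 6)(1 16 7 3 10 15 5 13 8) = [11, 16, 2, 10, 4, 13, 0, 3, 1, 9, 15, 6, 12, 8, 14, 5, 7]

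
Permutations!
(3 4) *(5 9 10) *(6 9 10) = [0, 1, 2, 4, 3, 10, 9, 7, 8, 6, 5] = (3 4)(5 10)(6 9)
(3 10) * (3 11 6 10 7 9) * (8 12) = [0, 1, 2, 7, 4, 5, 10, 9, 12, 3, 11, 6, 8] = (3 7 9)(6 10 11)(8 12)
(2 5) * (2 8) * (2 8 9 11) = (2 5 9 11) = [0, 1, 5, 3, 4, 9, 6, 7, 8, 11, 10, 2]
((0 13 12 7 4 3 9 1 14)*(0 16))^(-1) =(0 16 14 1 9 3 4 7 12 13) =[16, 9, 2, 4, 7, 5, 6, 12, 8, 3, 10, 11, 13, 0, 1, 15, 14]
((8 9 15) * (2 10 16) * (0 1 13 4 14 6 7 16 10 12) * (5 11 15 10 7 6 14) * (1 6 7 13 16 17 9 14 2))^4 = [9, 1, 7, 3, 8, 14, 10, 13, 0, 5, 11, 2, 17, 15, 6, 12, 16, 4] = (0 9 5 14 6 10 11 2 7 13 15 12 17 4 8)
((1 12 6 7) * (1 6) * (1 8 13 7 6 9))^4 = [0, 7, 2, 3, 4, 5, 6, 8, 1, 13, 10, 11, 9, 12] = (1 7 8)(9 13 12)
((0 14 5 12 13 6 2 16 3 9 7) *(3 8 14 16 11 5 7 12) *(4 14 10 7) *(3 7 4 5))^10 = [8, 1, 9, 13, 5, 0, 3, 16, 4, 6, 14, 12, 2, 11, 7, 15, 10] = (0 8 4 5)(2 9 6 3 13 11 12)(7 16 10 14)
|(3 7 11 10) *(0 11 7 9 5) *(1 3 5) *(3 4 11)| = 8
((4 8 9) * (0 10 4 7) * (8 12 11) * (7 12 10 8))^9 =(0 12)(4 10)(7 9)(8 11) =[12, 1, 2, 3, 10, 5, 6, 9, 11, 7, 4, 8, 0]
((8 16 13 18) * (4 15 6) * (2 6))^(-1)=(2 15 4 6)(8 18 13 16)=[0, 1, 15, 3, 6, 5, 2, 7, 18, 9, 10, 11, 12, 16, 14, 4, 8, 17, 13]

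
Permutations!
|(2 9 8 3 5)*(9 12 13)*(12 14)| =8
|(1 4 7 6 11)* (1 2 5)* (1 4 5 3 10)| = |(1 5 4 7 6 11 2 3 10)| = 9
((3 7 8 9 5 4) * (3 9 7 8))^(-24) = [0, 1, 2, 3, 4, 5, 6, 7, 8, 9] = (9)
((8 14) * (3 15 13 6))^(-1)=[0, 1, 2, 6, 4, 5, 13, 7, 14, 9, 10, 11, 12, 15, 8, 3]=(3 6 13 15)(8 14)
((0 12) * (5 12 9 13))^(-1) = (0 12 5 13 9) = [12, 1, 2, 3, 4, 13, 6, 7, 8, 0, 10, 11, 5, 9]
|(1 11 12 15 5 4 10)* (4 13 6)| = 9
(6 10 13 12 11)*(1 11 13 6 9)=[0, 11, 2, 3, 4, 5, 10, 7, 8, 1, 6, 9, 13, 12]=(1 11 9)(6 10)(12 13)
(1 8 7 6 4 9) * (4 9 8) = (1 4 8 7 6 9) = [0, 4, 2, 3, 8, 5, 9, 6, 7, 1]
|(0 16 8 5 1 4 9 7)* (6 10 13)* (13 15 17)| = |(0 16 8 5 1 4 9 7)(6 10 15 17 13)| = 40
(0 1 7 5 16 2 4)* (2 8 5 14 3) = (0 1 7 14 3 2 4)(5 16 8) = [1, 7, 4, 2, 0, 16, 6, 14, 5, 9, 10, 11, 12, 13, 3, 15, 8]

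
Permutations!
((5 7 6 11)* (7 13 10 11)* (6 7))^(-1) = [0, 1, 2, 3, 4, 11, 6, 7, 8, 9, 13, 10, 12, 5] = (5 11 10 13)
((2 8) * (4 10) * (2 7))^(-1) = (2 7 8)(4 10) = [0, 1, 7, 3, 10, 5, 6, 8, 2, 9, 4]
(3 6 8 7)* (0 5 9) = (0 5 9)(3 6 8 7) = [5, 1, 2, 6, 4, 9, 8, 3, 7, 0]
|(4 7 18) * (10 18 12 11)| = 6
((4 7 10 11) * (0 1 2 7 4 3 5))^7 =(0 5 3 11 10 7 2 1) =[5, 0, 1, 11, 4, 3, 6, 2, 8, 9, 7, 10]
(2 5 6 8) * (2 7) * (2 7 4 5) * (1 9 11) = (1 9 11)(4 5 6 8) = [0, 9, 2, 3, 5, 6, 8, 7, 4, 11, 10, 1]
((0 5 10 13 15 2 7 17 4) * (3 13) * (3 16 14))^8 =(0 2 14)(3 5 7)(4 15 16)(10 17 13) =[2, 1, 14, 5, 15, 7, 6, 3, 8, 9, 17, 11, 12, 10, 0, 16, 4, 13]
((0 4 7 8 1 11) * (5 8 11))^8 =[0, 8, 2, 3, 4, 1, 6, 7, 5, 9, 10, 11] =(11)(1 8 5)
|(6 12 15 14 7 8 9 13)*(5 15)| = 9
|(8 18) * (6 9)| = |(6 9)(8 18)| = 2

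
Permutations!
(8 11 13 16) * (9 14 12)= (8 11 13 16)(9 14 12)= [0, 1, 2, 3, 4, 5, 6, 7, 11, 14, 10, 13, 9, 16, 12, 15, 8]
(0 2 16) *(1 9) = (0 2 16)(1 9) = [2, 9, 16, 3, 4, 5, 6, 7, 8, 1, 10, 11, 12, 13, 14, 15, 0]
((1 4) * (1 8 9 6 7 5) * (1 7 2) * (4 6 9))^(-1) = (9)(1 2 6)(4 8)(5 7) = [0, 2, 6, 3, 8, 7, 1, 5, 4, 9]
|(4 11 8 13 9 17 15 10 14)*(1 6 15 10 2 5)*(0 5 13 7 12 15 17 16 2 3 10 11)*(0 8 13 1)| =|(0 5)(1 6 17 11 13 9 16 2)(3 10 14 4 8 7 12 15)| =8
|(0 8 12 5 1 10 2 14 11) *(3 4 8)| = |(0 3 4 8 12 5 1 10 2 14 11)| = 11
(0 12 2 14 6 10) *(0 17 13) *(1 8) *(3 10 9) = (0 12 2 14 6 9 3 10 17 13)(1 8) = [12, 8, 14, 10, 4, 5, 9, 7, 1, 3, 17, 11, 2, 0, 6, 15, 16, 13]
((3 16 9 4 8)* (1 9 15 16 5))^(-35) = (1 9 4 8 3 5)(15 16) = [0, 9, 2, 5, 8, 1, 6, 7, 3, 4, 10, 11, 12, 13, 14, 16, 15]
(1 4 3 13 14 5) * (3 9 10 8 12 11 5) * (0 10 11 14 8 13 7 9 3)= (0 10 13 8 12 14)(1 4 3 7 9 11 5)= [10, 4, 2, 7, 3, 1, 6, 9, 12, 11, 13, 5, 14, 8, 0]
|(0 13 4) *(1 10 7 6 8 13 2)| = 9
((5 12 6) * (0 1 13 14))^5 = [1, 13, 2, 3, 4, 6, 12, 7, 8, 9, 10, 11, 5, 14, 0] = (0 1 13 14)(5 6 12)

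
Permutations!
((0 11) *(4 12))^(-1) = [11, 1, 2, 3, 12, 5, 6, 7, 8, 9, 10, 0, 4] = (0 11)(4 12)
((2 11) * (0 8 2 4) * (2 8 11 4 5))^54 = (0 4 2 5 11) = [4, 1, 5, 3, 2, 11, 6, 7, 8, 9, 10, 0]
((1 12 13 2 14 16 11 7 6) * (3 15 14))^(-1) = (1 6 7 11 16 14 15 3 2 13 12) = [0, 6, 13, 2, 4, 5, 7, 11, 8, 9, 10, 16, 1, 12, 15, 3, 14]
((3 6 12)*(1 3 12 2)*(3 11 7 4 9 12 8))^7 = (1 3 9 11 6 12 7 2 8 4) = [0, 3, 8, 9, 1, 5, 12, 2, 4, 11, 10, 6, 7]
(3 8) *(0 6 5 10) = (0 6 5 10)(3 8) = [6, 1, 2, 8, 4, 10, 5, 7, 3, 9, 0]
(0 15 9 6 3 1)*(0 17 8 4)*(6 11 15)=(0 6 3 1 17 8 4)(9 11 15)=[6, 17, 2, 1, 0, 5, 3, 7, 4, 11, 10, 15, 12, 13, 14, 9, 16, 8]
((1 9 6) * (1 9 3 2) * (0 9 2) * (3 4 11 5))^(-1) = (0 3 5 11 4 1 2 6 9) = [3, 2, 6, 5, 1, 11, 9, 7, 8, 0, 10, 4]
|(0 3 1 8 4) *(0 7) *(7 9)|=|(0 3 1 8 4 9 7)|=7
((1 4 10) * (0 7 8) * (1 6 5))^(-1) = (0 8 7)(1 5 6 10 4) = [8, 5, 2, 3, 1, 6, 10, 0, 7, 9, 4]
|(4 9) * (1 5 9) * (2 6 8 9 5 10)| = 7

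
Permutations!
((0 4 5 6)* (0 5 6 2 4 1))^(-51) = (0 1)(2 4 6 5) = [1, 0, 4, 3, 6, 2, 5]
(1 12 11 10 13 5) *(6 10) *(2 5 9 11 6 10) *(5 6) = (1 12 5)(2 6)(9 11 10 13) = [0, 12, 6, 3, 4, 1, 2, 7, 8, 11, 13, 10, 5, 9]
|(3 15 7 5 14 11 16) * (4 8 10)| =21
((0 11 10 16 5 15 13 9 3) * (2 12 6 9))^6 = (0 13)(2 11)(3 15)(5 9)(6 16)(10 12) = [13, 1, 11, 15, 4, 9, 16, 7, 8, 5, 12, 2, 10, 0, 14, 3, 6]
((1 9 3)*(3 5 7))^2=(1 5 3 9 7)=[0, 5, 2, 9, 4, 3, 6, 1, 8, 7]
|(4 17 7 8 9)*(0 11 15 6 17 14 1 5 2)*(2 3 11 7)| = |(0 7 8 9 4 14 1 5 3 11 15 6 17 2)| = 14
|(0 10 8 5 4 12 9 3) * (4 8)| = 6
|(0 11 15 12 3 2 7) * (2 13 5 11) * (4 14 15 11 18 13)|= 15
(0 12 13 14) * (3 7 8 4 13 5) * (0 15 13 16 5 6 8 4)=(0 12 6 8)(3 7 4 16 5)(13 14 15)=[12, 1, 2, 7, 16, 3, 8, 4, 0, 9, 10, 11, 6, 14, 15, 13, 5]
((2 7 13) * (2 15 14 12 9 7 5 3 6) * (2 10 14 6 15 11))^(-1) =[0, 1, 11, 5, 4, 2, 15, 9, 8, 12, 6, 13, 14, 7, 10, 3] =(2 11 13 7 9 12 14 10 6 15 3 5)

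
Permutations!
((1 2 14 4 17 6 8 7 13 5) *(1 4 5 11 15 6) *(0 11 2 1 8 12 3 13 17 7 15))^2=(2 5 7 8 6 3)(4 17 15 12 13 14)=[0, 1, 5, 2, 17, 7, 3, 8, 6, 9, 10, 11, 13, 14, 4, 12, 16, 15]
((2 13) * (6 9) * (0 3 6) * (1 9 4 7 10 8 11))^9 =[9, 11, 13, 0, 6, 5, 3, 4, 10, 1, 7, 8, 12, 2] =(0 9 1 11 8 10 7 4 6 3)(2 13)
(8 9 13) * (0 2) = (0 2)(8 9 13) = [2, 1, 0, 3, 4, 5, 6, 7, 9, 13, 10, 11, 12, 8]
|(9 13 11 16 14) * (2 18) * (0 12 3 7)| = 20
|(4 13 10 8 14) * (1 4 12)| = 7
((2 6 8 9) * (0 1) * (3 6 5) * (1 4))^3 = (2 6)(3 9)(5 8) = [0, 1, 6, 9, 4, 8, 2, 7, 5, 3]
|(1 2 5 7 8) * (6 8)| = 6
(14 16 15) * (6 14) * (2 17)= [0, 1, 17, 3, 4, 5, 14, 7, 8, 9, 10, 11, 12, 13, 16, 6, 15, 2]= (2 17)(6 14 16 15)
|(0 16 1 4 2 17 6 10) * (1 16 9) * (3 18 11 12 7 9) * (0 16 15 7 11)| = 30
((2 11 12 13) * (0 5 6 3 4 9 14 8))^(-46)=(0 6 4 14)(2 12)(3 9 8 5)(11 13)=[6, 1, 12, 9, 14, 3, 4, 7, 5, 8, 10, 13, 2, 11, 0]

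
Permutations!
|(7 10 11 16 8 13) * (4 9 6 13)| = 9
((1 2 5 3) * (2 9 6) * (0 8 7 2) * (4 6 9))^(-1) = (9)(0 6 4 1 3 5 2 7 8) = [6, 3, 7, 5, 1, 2, 4, 8, 0, 9]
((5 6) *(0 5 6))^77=(6)(0 5)=[5, 1, 2, 3, 4, 0, 6]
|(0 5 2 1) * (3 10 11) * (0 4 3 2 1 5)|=|(1 4 3 10 11 2 5)|=7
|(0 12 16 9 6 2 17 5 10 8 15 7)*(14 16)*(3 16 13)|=15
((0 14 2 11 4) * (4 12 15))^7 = (15) = [0, 1, 2, 3, 4, 5, 6, 7, 8, 9, 10, 11, 12, 13, 14, 15]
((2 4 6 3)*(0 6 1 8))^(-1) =(0 8 1 4 2 3 6) =[8, 4, 3, 6, 2, 5, 0, 7, 1]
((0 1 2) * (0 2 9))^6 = (9) = [0, 1, 2, 3, 4, 5, 6, 7, 8, 9]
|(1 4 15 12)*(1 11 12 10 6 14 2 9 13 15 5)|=|(1 4 5)(2 9 13 15 10 6 14)(11 12)|=42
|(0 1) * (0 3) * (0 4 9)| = 5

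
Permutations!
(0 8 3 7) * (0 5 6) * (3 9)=(0 8 9 3 7 5 6)=[8, 1, 2, 7, 4, 6, 0, 5, 9, 3]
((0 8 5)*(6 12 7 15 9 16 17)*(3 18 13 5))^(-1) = (0 5 13 18 3 8)(6 17 16 9 15 7 12) = [5, 1, 2, 8, 4, 13, 17, 12, 0, 15, 10, 11, 6, 18, 14, 7, 9, 16, 3]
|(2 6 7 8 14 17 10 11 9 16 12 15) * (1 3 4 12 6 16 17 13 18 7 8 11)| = |(1 3 4 12 15 2 16 6 8 14 13 18 7 11 9 17 10)| = 17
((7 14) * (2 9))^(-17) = (2 9)(7 14) = [0, 1, 9, 3, 4, 5, 6, 14, 8, 2, 10, 11, 12, 13, 7]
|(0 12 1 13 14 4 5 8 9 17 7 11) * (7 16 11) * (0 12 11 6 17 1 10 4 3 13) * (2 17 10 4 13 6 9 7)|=60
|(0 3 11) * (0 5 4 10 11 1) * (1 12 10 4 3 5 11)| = 6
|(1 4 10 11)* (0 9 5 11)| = 7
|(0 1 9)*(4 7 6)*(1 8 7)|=|(0 8 7 6 4 1 9)|=7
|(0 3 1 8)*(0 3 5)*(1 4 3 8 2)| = 2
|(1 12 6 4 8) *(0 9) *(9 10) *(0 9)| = 10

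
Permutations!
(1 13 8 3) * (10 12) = (1 13 8 3)(10 12) = [0, 13, 2, 1, 4, 5, 6, 7, 3, 9, 12, 11, 10, 8]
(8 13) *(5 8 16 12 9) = [0, 1, 2, 3, 4, 8, 6, 7, 13, 5, 10, 11, 9, 16, 14, 15, 12] = (5 8 13 16 12 9)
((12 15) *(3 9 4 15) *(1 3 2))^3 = (1 4 2 9 12 3 15) = [0, 4, 9, 15, 2, 5, 6, 7, 8, 12, 10, 11, 3, 13, 14, 1]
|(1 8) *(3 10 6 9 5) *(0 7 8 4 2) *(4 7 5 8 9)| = 28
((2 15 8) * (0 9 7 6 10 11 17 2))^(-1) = (0 8 15 2 17 11 10 6 7 9) = [8, 1, 17, 3, 4, 5, 7, 9, 15, 0, 6, 10, 12, 13, 14, 2, 16, 11]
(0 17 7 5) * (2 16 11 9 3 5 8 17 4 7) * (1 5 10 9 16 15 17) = (0 4 7 8 1 5)(2 15 17)(3 10 9)(11 16) = [4, 5, 15, 10, 7, 0, 6, 8, 1, 3, 9, 16, 12, 13, 14, 17, 11, 2]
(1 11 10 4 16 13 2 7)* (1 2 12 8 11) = [0, 1, 7, 3, 16, 5, 6, 2, 11, 9, 4, 10, 8, 12, 14, 15, 13] = (2 7)(4 16 13 12 8 11 10)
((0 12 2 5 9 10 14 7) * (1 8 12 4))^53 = (0 14 9 2 8 4 7 10 5 12 1) = [14, 0, 8, 3, 7, 12, 6, 10, 4, 2, 5, 11, 1, 13, 9]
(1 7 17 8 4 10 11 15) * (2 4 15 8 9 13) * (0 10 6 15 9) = (0 10 11 8 9 13 2 4 6 15 1 7 17) = [10, 7, 4, 3, 6, 5, 15, 17, 9, 13, 11, 8, 12, 2, 14, 1, 16, 0]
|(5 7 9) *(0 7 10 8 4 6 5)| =|(0 7 9)(4 6 5 10 8)| =15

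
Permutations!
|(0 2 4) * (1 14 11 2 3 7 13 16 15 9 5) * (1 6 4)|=|(0 3 7 13 16 15 9 5 6 4)(1 14 11 2)|=20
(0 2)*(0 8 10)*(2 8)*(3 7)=(0 8 10)(3 7)=[8, 1, 2, 7, 4, 5, 6, 3, 10, 9, 0]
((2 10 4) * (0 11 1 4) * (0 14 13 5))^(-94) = (0 10 11 14 1 13 4 5 2) = [10, 13, 0, 3, 5, 2, 6, 7, 8, 9, 11, 14, 12, 4, 1]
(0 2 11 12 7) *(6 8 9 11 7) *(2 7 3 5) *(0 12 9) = (0 7 12 6 8)(2 3 5)(9 11) = [7, 1, 3, 5, 4, 2, 8, 12, 0, 11, 10, 9, 6]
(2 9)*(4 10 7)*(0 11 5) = (0 11 5)(2 9)(4 10 7) = [11, 1, 9, 3, 10, 0, 6, 4, 8, 2, 7, 5]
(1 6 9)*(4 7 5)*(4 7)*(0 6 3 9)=(0 6)(1 3 9)(5 7)=[6, 3, 2, 9, 4, 7, 0, 5, 8, 1]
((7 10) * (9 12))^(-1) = (7 10)(9 12) = [0, 1, 2, 3, 4, 5, 6, 10, 8, 12, 7, 11, 9]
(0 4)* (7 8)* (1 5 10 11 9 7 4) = [1, 5, 2, 3, 0, 10, 6, 8, 4, 7, 11, 9] = (0 1 5 10 11 9 7 8 4)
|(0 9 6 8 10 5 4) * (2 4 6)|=4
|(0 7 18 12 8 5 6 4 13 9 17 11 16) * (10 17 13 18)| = 6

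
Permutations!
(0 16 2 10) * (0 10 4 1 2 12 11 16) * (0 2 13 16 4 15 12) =(0 2 15 12 11 4 1 13 16) =[2, 13, 15, 3, 1, 5, 6, 7, 8, 9, 10, 4, 11, 16, 14, 12, 0]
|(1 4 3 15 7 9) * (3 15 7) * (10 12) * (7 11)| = |(1 4 15 3 11 7 9)(10 12)| = 14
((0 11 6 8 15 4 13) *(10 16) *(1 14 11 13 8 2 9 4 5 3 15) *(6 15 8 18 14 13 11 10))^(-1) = (0 13 1 8 3 5 15 11)(2 6 16 10 14 18 4 9) = [13, 8, 6, 5, 9, 15, 16, 7, 3, 2, 14, 0, 12, 1, 18, 11, 10, 17, 4]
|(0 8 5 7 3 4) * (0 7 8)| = 6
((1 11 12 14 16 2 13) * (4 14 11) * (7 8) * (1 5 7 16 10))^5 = [0, 4, 16, 3, 14, 13, 6, 5, 7, 9, 1, 12, 11, 2, 10, 15, 8] = (1 4 14 10)(2 16 8 7 5 13)(11 12)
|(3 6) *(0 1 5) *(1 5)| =2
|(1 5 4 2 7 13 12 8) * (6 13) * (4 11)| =10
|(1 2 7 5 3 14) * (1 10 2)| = |(2 7 5 3 14 10)| = 6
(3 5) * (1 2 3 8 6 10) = [0, 2, 3, 5, 4, 8, 10, 7, 6, 9, 1] = (1 2 3 5 8 6 10)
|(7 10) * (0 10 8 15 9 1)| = 7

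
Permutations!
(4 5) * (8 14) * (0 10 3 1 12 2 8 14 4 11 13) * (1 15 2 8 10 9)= [9, 12, 10, 15, 5, 11, 6, 7, 4, 1, 3, 13, 8, 0, 14, 2]= (0 9 1 12 8 4 5 11 13)(2 10 3 15)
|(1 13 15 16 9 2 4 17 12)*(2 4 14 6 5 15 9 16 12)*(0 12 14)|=8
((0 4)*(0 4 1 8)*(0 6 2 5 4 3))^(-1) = (0 3 4 5 2 6 8 1) = [3, 0, 6, 4, 5, 2, 8, 7, 1]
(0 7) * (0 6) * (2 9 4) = [7, 1, 9, 3, 2, 5, 0, 6, 8, 4] = (0 7 6)(2 9 4)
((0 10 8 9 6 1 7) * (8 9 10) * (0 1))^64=(0 6 9 10 8)=[6, 1, 2, 3, 4, 5, 9, 7, 0, 10, 8]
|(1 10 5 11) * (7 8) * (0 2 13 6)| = 4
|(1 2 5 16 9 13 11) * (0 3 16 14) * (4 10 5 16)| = 6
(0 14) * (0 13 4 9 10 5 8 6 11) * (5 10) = [14, 1, 2, 3, 9, 8, 11, 7, 6, 5, 10, 0, 12, 4, 13] = (0 14 13 4 9 5 8 6 11)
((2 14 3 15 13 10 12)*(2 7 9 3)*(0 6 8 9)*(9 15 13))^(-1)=(0 7 12 10 13 3 9 15 8 6)(2 14)=[7, 1, 14, 9, 4, 5, 0, 12, 6, 15, 13, 11, 10, 3, 2, 8]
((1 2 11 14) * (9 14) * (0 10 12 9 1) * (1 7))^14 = (0 14 9 12 10)(1 11)(2 7) = [14, 11, 7, 3, 4, 5, 6, 2, 8, 12, 0, 1, 10, 13, 9]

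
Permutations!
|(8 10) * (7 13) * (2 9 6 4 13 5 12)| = 8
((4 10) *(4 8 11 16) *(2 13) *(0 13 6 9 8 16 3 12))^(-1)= [12, 1, 13, 11, 16, 5, 2, 7, 9, 6, 4, 8, 3, 0, 14, 15, 10]= (0 12 3 11 8 9 6 2 13)(4 16 10)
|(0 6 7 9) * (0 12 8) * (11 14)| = |(0 6 7 9 12 8)(11 14)| = 6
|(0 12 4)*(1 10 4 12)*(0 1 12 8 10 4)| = 4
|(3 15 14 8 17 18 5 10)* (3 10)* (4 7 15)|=9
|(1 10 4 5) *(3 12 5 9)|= 7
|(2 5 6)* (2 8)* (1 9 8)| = |(1 9 8 2 5 6)| = 6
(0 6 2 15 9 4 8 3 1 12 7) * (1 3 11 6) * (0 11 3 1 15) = (0 15 9 4 8 3 1 12 7 11 6 2) = [15, 12, 0, 1, 8, 5, 2, 11, 3, 4, 10, 6, 7, 13, 14, 9]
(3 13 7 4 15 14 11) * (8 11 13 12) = (3 12 8 11)(4 15 14 13 7) = [0, 1, 2, 12, 15, 5, 6, 4, 11, 9, 10, 3, 8, 7, 13, 14]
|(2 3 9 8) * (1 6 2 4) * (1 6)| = |(2 3 9 8 4 6)| = 6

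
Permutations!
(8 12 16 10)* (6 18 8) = (6 18 8 12 16 10) = [0, 1, 2, 3, 4, 5, 18, 7, 12, 9, 6, 11, 16, 13, 14, 15, 10, 17, 8]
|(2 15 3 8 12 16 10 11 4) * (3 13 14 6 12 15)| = |(2 3 8 15 13 14 6 12 16 10 11 4)| = 12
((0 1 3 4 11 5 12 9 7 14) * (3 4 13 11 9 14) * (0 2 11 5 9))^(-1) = (0 4 1)(2 14 12 5 13 3 7 9 11) = [4, 0, 14, 7, 1, 13, 6, 9, 8, 11, 10, 2, 5, 3, 12]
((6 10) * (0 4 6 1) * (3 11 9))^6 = (11)(0 4 6 10 1) = [4, 0, 2, 3, 6, 5, 10, 7, 8, 9, 1, 11]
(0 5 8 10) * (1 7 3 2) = [5, 7, 1, 2, 4, 8, 6, 3, 10, 9, 0] = (0 5 8 10)(1 7 3 2)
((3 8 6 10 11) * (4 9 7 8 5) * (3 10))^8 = (11)(3 5 4 9 7 8 6) = [0, 1, 2, 5, 9, 4, 3, 8, 6, 7, 10, 11]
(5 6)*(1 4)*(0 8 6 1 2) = (0 8 6 5 1 4 2) = [8, 4, 0, 3, 2, 1, 5, 7, 6]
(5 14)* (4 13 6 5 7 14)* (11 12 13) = (4 11 12 13 6 5)(7 14) = [0, 1, 2, 3, 11, 4, 5, 14, 8, 9, 10, 12, 13, 6, 7]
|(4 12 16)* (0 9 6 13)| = |(0 9 6 13)(4 12 16)| = 12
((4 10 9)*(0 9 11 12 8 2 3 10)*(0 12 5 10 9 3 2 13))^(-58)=[8, 1, 2, 13, 3, 11, 6, 7, 4, 0, 5, 10, 9, 12]=(0 8 4 3 13 12 9)(5 11 10)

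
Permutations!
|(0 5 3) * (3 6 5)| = |(0 3)(5 6)| = 2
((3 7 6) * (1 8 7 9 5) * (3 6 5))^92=(9)=[0, 1, 2, 3, 4, 5, 6, 7, 8, 9]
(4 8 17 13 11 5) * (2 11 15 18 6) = (2 11 5 4 8 17 13 15 18 6) = [0, 1, 11, 3, 8, 4, 2, 7, 17, 9, 10, 5, 12, 15, 14, 18, 16, 13, 6]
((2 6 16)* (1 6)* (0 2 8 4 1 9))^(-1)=(0 9 2)(1 4 8 16 6)=[9, 4, 0, 3, 8, 5, 1, 7, 16, 2, 10, 11, 12, 13, 14, 15, 6]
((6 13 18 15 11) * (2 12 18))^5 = (2 6 15 12 13 11 18) = [0, 1, 6, 3, 4, 5, 15, 7, 8, 9, 10, 18, 13, 11, 14, 12, 16, 17, 2]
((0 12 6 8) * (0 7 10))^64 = [7, 1, 2, 3, 4, 5, 0, 6, 12, 9, 8, 11, 10] = (0 7 6)(8 12 10)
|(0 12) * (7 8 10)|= |(0 12)(7 8 10)|= 6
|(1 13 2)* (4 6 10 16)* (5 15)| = 12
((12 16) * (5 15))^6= (16)= [0, 1, 2, 3, 4, 5, 6, 7, 8, 9, 10, 11, 12, 13, 14, 15, 16]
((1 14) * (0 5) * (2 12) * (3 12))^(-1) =[5, 14, 12, 2, 4, 0, 6, 7, 8, 9, 10, 11, 3, 13, 1] =(0 5)(1 14)(2 12 3)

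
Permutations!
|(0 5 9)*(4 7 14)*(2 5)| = 12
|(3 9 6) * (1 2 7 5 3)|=7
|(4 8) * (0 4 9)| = |(0 4 8 9)| = 4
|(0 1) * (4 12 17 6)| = 4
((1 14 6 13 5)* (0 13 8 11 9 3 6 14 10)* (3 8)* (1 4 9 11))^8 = (14) = [0, 1, 2, 3, 4, 5, 6, 7, 8, 9, 10, 11, 12, 13, 14]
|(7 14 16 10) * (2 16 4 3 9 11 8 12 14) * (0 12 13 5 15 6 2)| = |(0 12 14 4 3 9 11 8 13 5 15 6 2 16 10 7)| = 16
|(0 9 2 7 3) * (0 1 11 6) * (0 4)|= |(0 9 2 7 3 1 11 6 4)|= 9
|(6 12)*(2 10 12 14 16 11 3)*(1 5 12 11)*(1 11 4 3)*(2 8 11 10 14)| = 12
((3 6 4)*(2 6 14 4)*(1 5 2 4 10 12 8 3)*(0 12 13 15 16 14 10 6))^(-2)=[5, 6, 1, 12, 14, 4, 16, 7, 0, 9, 8, 11, 2, 3, 15, 10, 13]=(0 5 4 14 15 10 8)(1 6 16 13 3 12 2)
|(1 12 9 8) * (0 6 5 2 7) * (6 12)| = 9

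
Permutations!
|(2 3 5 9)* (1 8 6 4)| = 4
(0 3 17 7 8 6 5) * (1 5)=(0 3 17 7 8 6 1 5)=[3, 5, 2, 17, 4, 0, 1, 8, 6, 9, 10, 11, 12, 13, 14, 15, 16, 7]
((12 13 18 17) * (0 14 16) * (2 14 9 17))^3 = [12, 1, 0, 3, 4, 5, 6, 7, 8, 13, 10, 11, 2, 14, 9, 15, 17, 18, 16] = (0 12 2)(9 13 14)(16 17 18)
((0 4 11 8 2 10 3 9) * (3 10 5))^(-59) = (0 5 11 9 2 4 3 8) = [5, 1, 4, 8, 3, 11, 6, 7, 0, 2, 10, 9]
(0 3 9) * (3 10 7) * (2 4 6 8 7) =(0 10 2 4 6 8 7 3 9) =[10, 1, 4, 9, 6, 5, 8, 3, 7, 0, 2]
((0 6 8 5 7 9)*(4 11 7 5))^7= (11)= [0, 1, 2, 3, 4, 5, 6, 7, 8, 9, 10, 11]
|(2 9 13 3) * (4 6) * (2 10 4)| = |(2 9 13 3 10 4 6)| = 7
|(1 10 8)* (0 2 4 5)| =|(0 2 4 5)(1 10 8)| =12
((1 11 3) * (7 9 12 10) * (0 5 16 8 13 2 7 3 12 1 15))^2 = (0 16 13 7 1 12 3)(2 9 11 10 15 5 8) = [16, 12, 9, 0, 4, 8, 6, 1, 2, 11, 15, 10, 3, 7, 14, 5, 13]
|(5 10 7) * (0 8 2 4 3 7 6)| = 9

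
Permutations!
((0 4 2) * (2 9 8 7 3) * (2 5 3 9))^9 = (9)(3 5) = [0, 1, 2, 5, 4, 3, 6, 7, 8, 9]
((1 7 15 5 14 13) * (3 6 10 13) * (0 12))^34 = (1 10 3 5 7 13 6 14 15) = [0, 10, 2, 5, 4, 7, 14, 13, 8, 9, 3, 11, 12, 6, 15, 1]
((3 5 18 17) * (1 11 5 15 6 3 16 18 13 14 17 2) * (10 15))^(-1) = (1 2 18 16 17 14 13 5 11)(3 6 15 10) = [0, 2, 18, 6, 4, 11, 15, 7, 8, 9, 3, 1, 12, 5, 13, 10, 17, 14, 16]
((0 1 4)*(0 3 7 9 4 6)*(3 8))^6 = (3 7 9 4 8) = [0, 1, 2, 7, 8, 5, 6, 9, 3, 4]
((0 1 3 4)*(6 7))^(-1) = (0 4 3 1)(6 7) = [4, 0, 2, 1, 3, 5, 7, 6]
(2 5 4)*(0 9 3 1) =(0 9 3 1)(2 5 4) =[9, 0, 5, 1, 2, 4, 6, 7, 8, 3]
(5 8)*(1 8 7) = (1 8 5 7) = [0, 8, 2, 3, 4, 7, 6, 1, 5]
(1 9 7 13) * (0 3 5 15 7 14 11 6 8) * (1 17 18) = [3, 9, 2, 5, 4, 15, 8, 13, 0, 14, 10, 6, 12, 17, 11, 7, 16, 18, 1] = (0 3 5 15 7 13 17 18 1 9 14 11 6 8)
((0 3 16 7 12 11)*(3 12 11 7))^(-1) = (0 11 7 12)(3 16) = [11, 1, 2, 16, 4, 5, 6, 12, 8, 9, 10, 7, 0, 13, 14, 15, 3]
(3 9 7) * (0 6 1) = [6, 0, 2, 9, 4, 5, 1, 3, 8, 7] = (0 6 1)(3 9 7)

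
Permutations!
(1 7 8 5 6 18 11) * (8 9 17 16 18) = (1 7 9 17 16 18 11)(5 6 8) = [0, 7, 2, 3, 4, 6, 8, 9, 5, 17, 10, 1, 12, 13, 14, 15, 18, 16, 11]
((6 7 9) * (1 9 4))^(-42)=(1 7 9 4 6)=[0, 7, 2, 3, 6, 5, 1, 9, 8, 4]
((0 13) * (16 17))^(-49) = (0 13)(16 17) = [13, 1, 2, 3, 4, 5, 6, 7, 8, 9, 10, 11, 12, 0, 14, 15, 17, 16]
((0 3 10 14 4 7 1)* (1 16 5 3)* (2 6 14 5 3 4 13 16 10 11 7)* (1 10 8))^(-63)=(0 13)(1 14)(2 7)(3 5)(4 11)(6 8)(10 16)=[13, 14, 7, 5, 11, 3, 8, 2, 6, 9, 16, 4, 12, 0, 1, 15, 10]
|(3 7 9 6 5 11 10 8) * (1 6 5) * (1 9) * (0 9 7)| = |(0 9 5 11 10 8 3)(1 6 7)| = 21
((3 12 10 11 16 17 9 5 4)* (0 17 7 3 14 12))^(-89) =(0 10 9 16 4 3 12 17 11 5 7 14) =[10, 1, 2, 12, 3, 7, 6, 14, 8, 16, 9, 5, 17, 13, 0, 15, 4, 11]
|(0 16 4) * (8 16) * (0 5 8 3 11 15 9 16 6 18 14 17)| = |(0 3 11 15 9 16 4 5 8 6 18 14 17)| = 13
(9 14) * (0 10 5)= [10, 1, 2, 3, 4, 0, 6, 7, 8, 14, 5, 11, 12, 13, 9]= (0 10 5)(9 14)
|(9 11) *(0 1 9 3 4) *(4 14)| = |(0 1 9 11 3 14 4)| = 7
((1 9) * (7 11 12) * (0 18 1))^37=(0 18 1 9)(7 11 12)=[18, 9, 2, 3, 4, 5, 6, 11, 8, 0, 10, 12, 7, 13, 14, 15, 16, 17, 1]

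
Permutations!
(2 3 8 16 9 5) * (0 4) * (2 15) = (0 4)(2 3 8 16 9 5 15) = [4, 1, 3, 8, 0, 15, 6, 7, 16, 5, 10, 11, 12, 13, 14, 2, 9]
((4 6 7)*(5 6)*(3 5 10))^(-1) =(3 10 4 7 6 5) =[0, 1, 2, 10, 7, 3, 5, 6, 8, 9, 4]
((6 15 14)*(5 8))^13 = (5 8)(6 15 14) = [0, 1, 2, 3, 4, 8, 15, 7, 5, 9, 10, 11, 12, 13, 6, 14]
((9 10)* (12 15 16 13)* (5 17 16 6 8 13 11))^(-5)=(5 11 16 17)(9 10)=[0, 1, 2, 3, 4, 11, 6, 7, 8, 10, 9, 16, 12, 13, 14, 15, 17, 5]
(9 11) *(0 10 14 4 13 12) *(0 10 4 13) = (0 4)(9 11)(10 14 13 12) = [4, 1, 2, 3, 0, 5, 6, 7, 8, 11, 14, 9, 10, 12, 13]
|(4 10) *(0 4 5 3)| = |(0 4 10 5 3)| = 5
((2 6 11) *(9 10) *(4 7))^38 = (2 11 6) = [0, 1, 11, 3, 4, 5, 2, 7, 8, 9, 10, 6]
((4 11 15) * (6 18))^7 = (4 11 15)(6 18) = [0, 1, 2, 3, 11, 5, 18, 7, 8, 9, 10, 15, 12, 13, 14, 4, 16, 17, 6]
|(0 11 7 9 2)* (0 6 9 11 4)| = |(0 4)(2 6 9)(7 11)| = 6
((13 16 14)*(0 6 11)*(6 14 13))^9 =(0 14 6 11)(13 16) =[14, 1, 2, 3, 4, 5, 11, 7, 8, 9, 10, 0, 12, 16, 6, 15, 13]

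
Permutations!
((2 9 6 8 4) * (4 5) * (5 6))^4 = [0, 1, 2, 3, 4, 5, 6, 7, 8, 9] = (9)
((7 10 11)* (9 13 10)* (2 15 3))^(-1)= [0, 1, 3, 15, 4, 5, 6, 11, 8, 7, 13, 10, 12, 9, 14, 2]= (2 3 15)(7 11 10 13 9)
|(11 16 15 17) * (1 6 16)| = |(1 6 16 15 17 11)| = 6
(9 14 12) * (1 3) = (1 3)(9 14 12) = [0, 3, 2, 1, 4, 5, 6, 7, 8, 14, 10, 11, 9, 13, 12]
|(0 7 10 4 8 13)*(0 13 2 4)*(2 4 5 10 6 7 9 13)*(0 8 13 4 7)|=10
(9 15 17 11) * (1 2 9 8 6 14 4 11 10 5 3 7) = (1 2 9 15 17 10 5 3 7)(4 11 8 6 14) = [0, 2, 9, 7, 11, 3, 14, 1, 6, 15, 5, 8, 12, 13, 4, 17, 16, 10]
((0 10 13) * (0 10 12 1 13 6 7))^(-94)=(0 10 12 6 1 7 13)=[10, 7, 2, 3, 4, 5, 1, 13, 8, 9, 12, 11, 6, 0]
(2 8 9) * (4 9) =(2 8 4 9) =[0, 1, 8, 3, 9, 5, 6, 7, 4, 2]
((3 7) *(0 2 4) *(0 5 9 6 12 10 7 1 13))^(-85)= (0 13 1 3 7 10 12 6 9 5 4 2)= [13, 3, 0, 7, 2, 4, 9, 10, 8, 5, 12, 11, 6, 1]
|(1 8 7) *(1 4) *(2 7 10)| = |(1 8 10 2 7 4)| = 6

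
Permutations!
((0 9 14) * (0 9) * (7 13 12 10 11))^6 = (14)(7 13 12 10 11) = [0, 1, 2, 3, 4, 5, 6, 13, 8, 9, 11, 7, 10, 12, 14]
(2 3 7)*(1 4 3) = (1 4 3 7 2) = [0, 4, 1, 7, 3, 5, 6, 2]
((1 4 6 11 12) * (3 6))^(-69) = [0, 6, 2, 12, 11, 5, 1, 7, 8, 9, 10, 4, 3] = (1 6)(3 12)(4 11)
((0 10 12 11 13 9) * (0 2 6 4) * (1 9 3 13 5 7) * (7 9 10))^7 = (0 9 10 4 5 1 6 11 7 2 12)(3 13) = [9, 6, 12, 13, 5, 1, 11, 2, 8, 10, 4, 7, 0, 3]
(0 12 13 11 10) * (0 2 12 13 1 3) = [13, 3, 12, 0, 4, 5, 6, 7, 8, 9, 2, 10, 1, 11] = (0 13 11 10 2 12 1 3)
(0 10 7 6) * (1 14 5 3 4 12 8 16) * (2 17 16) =(0 10 7 6)(1 14 5 3 4 12 8 2 17 16) =[10, 14, 17, 4, 12, 3, 0, 6, 2, 9, 7, 11, 8, 13, 5, 15, 1, 16]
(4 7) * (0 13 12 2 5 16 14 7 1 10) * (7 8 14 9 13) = (0 7 4 1 10)(2 5 16 9 13 12)(8 14) = [7, 10, 5, 3, 1, 16, 6, 4, 14, 13, 0, 11, 2, 12, 8, 15, 9]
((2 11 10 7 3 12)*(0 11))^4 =(0 3 11 12 10 2 7) =[3, 1, 7, 11, 4, 5, 6, 0, 8, 9, 2, 12, 10]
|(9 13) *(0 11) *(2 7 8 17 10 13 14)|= |(0 11)(2 7 8 17 10 13 9 14)|= 8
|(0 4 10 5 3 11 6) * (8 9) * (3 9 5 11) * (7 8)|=20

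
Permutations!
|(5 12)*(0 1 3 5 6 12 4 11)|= |(0 1 3 5 4 11)(6 12)|= 6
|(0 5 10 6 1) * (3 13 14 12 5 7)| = |(0 7 3 13 14 12 5 10 6 1)| = 10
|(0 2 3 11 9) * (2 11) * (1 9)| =|(0 11 1 9)(2 3)| =4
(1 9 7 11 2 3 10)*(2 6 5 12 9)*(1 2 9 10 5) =[0, 9, 3, 5, 4, 12, 1, 11, 8, 7, 2, 6, 10] =(1 9 7 11 6)(2 3 5 12 10)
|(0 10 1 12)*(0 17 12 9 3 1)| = |(0 10)(1 9 3)(12 17)| = 6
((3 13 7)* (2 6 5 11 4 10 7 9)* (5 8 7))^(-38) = [0, 1, 3, 6, 5, 4, 13, 2, 9, 7, 11, 10, 12, 8] = (2 3 6 13 8 9 7)(4 5)(10 11)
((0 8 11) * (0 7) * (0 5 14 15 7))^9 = (5 14 15 7) = [0, 1, 2, 3, 4, 14, 6, 5, 8, 9, 10, 11, 12, 13, 15, 7]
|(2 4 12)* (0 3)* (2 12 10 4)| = |(12)(0 3)(4 10)| = 2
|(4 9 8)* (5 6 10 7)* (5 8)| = 7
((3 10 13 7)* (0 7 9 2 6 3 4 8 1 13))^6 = (0 9 7 2 4 6 8 3 1 10 13) = [9, 10, 4, 1, 6, 5, 8, 2, 3, 7, 13, 11, 12, 0]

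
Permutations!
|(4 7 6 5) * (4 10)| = |(4 7 6 5 10)| = 5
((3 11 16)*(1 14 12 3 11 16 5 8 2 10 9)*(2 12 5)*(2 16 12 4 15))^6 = (16)(1 2 8)(4 14 10)(5 9 15) = [0, 2, 8, 3, 14, 9, 6, 7, 1, 15, 4, 11, 12, 13, 10, 5, 16]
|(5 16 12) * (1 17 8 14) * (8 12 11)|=|(1 17 12 5 16 11 8 14)|=8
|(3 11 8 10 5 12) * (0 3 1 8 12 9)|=|(0 3 11 12 1 8 10 5 9)|=9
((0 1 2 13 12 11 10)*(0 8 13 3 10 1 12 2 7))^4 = (0 7 1 11 12)(2 13 8 10 3) = [7, 11, 13, 2, 4, 5, 6, 1, 10, 9, 3, 12, 0, 8]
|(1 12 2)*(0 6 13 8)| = |(0 6 13 8)(1 12 2)| = 12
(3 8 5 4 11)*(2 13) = (2 13)(3 8 5 4 11) = [0, 1, 13, 8, 11, 4, 6, 7, 5, 9, 10, 3, 12, 2]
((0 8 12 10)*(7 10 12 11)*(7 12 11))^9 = (0 8 7 10)(11 12) = [8, 1, 2, 3, 4, 5, 6, 10, 7, 9, 0, 12, 11]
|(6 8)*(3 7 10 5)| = |(3 7 10 5)(6 8)| = 4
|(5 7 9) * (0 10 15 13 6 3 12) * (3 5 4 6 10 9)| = |(0 9 4 6 5 7 3 12)(10 15 13)| = 24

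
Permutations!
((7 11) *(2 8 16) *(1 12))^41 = (1 12)(2 16 8)(7 11) = [0, 12, 16, 3, 4, 5, 6, 11, 2, 9, 10, 7, 1, 13, 14, 15, 8]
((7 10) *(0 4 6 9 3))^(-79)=(0 4 6 9 3)(7 10)=[4, 1, 2, 0, 6, 5, 9, 10, 8, 3, 7]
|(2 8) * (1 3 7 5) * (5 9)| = 10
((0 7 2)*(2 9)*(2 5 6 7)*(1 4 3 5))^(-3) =(0 2)(1 6 4 7 3 9 5) =[2, 6, 0, 9, 7, 1, 4, 3, 8, 5]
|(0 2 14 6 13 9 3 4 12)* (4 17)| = 10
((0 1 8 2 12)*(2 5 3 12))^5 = (0 12 3 5 8 1) = [12, 0, 2, 5, 4, 8, 6, 7, 1, 9, 10, 11, 3]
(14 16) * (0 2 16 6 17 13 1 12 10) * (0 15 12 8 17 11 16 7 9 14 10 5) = [2, 8, 7, 3, 4, 0, 11, 9, 17, 14, 15, 16, 5, 1, 6, 12, 10, 13] = (0 2 7 9 14 6 11 16 10 15 12 5)(1 8 17 13)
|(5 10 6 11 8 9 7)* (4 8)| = |(4 8 9 7 5 10 6 11)| = 8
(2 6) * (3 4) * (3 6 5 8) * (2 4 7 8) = [0, 1, 5, 7, 6, 2, 4, 8, 3] = (2 5)(3 7 8)(4 6)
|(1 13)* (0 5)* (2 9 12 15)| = 4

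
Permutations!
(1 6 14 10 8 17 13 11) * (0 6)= (0 6 14 10 8 17 13 11 1)= [6, 0, 2, 3, 4, 5, 14, 7, 17, 9, 8, 1, 12, 11, 10, 15, 16, 13]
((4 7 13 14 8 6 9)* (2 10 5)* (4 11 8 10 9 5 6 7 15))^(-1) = (2 5 6 10 14 13 7 8 11 9)(4 15) = [0, 1, 5, 3, 15, 6, 10, 8, 11, 2, 14, 9, 12, 7, 13, 4]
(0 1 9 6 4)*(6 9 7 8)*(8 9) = [1, 7, 2, 3, 0, 5, 4, 9, 6, 8] = (0 1 7 9 8 6 4)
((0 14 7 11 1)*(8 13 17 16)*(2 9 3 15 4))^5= (8 13 17 16)= [0, 1, 2, 3, 4, 5, 6, 7, 13, 9, 10, 11, 12, 17, 14, 15, 8, 16]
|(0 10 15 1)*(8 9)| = 4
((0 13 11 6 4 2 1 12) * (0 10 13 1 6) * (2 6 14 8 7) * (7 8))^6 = (14) = [0, 1, 2, 3, 4, 5, 6, 7, 8, 9, 10, 11, 12, 13, 14]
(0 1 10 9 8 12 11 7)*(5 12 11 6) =(0 1 10 9 8 11 7)(5 12 6) =[1, 10, 2, 3, 4, 12, 5, 0, 11, 8, 9, 7, 6]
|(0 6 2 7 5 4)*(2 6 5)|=6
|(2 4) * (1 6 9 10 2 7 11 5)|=|(1 6 9 10 2 4 7 11 5)|=9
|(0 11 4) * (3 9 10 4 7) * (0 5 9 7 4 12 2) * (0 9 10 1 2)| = |(0 11 4 5 10 12)(1 2 9)(3 7)| = 6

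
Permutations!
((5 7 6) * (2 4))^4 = (5 7 6) = [0, 1, 2, 3, 4, 7, 5, 6]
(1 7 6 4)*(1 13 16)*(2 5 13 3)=(1 7 6 4 3 2 5 13 16)=[0, 7, 5, 2, 3, 13, 4, 6, 8, 9, 10, 11, 12, 16, 14, 15, 1]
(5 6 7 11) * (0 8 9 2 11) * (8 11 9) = [11, 1, 9, 3, 4, 6, 7, 0, 8, 2, 10, 5] = (0 11 5 6 7)(2 9)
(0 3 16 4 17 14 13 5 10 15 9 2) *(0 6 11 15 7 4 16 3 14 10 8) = (0 14 13 5 8)(2 6 11 15 9)(4 17 10 7) = [14, 1, 6, 3, 17, 8, 11, 4, 0, 2, 7, 15, 12, 5, 13, 9, 16, 10]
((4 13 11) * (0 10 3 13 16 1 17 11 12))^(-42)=(0 13 10 12 3)(1 4 17 16 11)=[13, 4, 2, 0, 17, 5, 6, 7, 8, 9, 12, 1, 3, 10, 14, 15, 11, 16]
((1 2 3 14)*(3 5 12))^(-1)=(1 14 3 12 5 2)=[0, 14, 1, 12, 4, 2, 6, 7, 8, 9, 10, 11, 5, 13, 3]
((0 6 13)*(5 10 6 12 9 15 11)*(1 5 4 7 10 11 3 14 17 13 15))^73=(0 17 3 6 7 11 1 12 13 14 15 10 4 5 9)=[17, 12, 2, 6, 5, 9, 7, 11, 8, 0, 4, 1, 13, 14, 15, 10, 16, 3]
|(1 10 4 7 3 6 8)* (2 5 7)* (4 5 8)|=|(1 10 5 7 3 6 4 2 8)|=9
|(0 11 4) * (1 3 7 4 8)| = |(0 11 8 1 3 7 4)| = 7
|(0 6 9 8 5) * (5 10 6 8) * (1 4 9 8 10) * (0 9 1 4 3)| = 14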